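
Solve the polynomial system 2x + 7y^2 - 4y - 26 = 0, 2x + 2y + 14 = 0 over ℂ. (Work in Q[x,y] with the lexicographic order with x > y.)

Compute a lex Gröbner basis by Buchberger's algorithm.
f_1 = 2x + 7y^2 - 4y - 26, LT = x.
f_2 = 2x + 2y + 14, LT = x.

S(f_1,f_2): lcm = x. S = 7/2y^2 - 3y - 20.
  leading term y^2: no divisor's leading term divides it; move 7/2y^2 to the remainder.
  leading term y: no divisor's leading term divides it; move -3y to the remainder.
  leading term 1: no divisor's leading term divides it; move -20 to the remainder.
  remainder 7/2y^2 - 3y - 20 ≠ 0; add h_3 = 7/2y^2 - 3y - 20 to the basis.

The other S-polynomials (S(f_1,h_3), S(f_2,h_3)) all reduce to 0 modulo the current basis, so we have a Gröbner basis.
Inter-reduce: drop elements whose leading term is divisible by another's, tail-reduce, and make monic.
Reduced Gröbner basis: {x + y + 7, y^2 - 6/7y - 40/7}.

The lex basis is triangular: the last element involves only y. Solving y^2 - 6/7y - 40/7 = 0 gives y ∈ {-2, 20/7}; substituting each value into the earlier elements determines the remaining variables.
  y = -2: the earlier basis element becomes x + 5 = 0, giving x = -5 — point (-5, -2).
  y = 20/7: the earlier basis element becomes x + 69/7 = 0, giving x = -69/7 — point (-69/7, 20/7).
Substituting each solution back into the original system confirms all equations vanish.
Zero-dimensionality of the ideal guarantees finitely many solutions over ℂ.

{(-5, -2), (-69/7, 20/7)}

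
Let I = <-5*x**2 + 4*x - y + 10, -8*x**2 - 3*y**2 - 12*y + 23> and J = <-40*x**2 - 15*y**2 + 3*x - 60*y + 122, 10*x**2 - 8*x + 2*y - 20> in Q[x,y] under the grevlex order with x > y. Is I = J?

No, the ideals differ.

For a fixed monomial order, each ideal has a unique reduced Gröbner basis; comparing bases decides equality.
Buchberger on the first generating set:
f_1 = -5*x**2 + 4*x - y + 10, LT = x**2.
f_2 = -8*x**2 - 3*y**2 - 12*y + 23, LT = x**2.

S(f_1,f_2): lcm = x**2. S = -3/8*y**2 - 4/5*x - 13/10*y + 7/8.
  reduce S modulo (f_1, f_2):
  remainder -3/8*y**2 - 4/5*x - 13/10*y + 7/8 ≠ 0; add g_3 = -3/8*y**2 - 4/5*x - 13/10*y + 7/8 to the basis.

The other S-polynomials (S(f_1,g_3), S(f_2,g_3)) all reduce to 0 modulo the current basis, so we have a Gröbner basis.
Inter-reduce: drop elements whose leading term is divisible by another's, tail-reduce, and make monic.
Reduced Gröbner basis: {x**2 - 4/5*x + 1/5*y - 2, y**2 + 32/15*x + 52/15*y - 7/3}.

Buchberger on the second generating set:
h_1 = -40*x**2 - 15*y**2 + 3*x - 60*y + 122, LT = x**2.
h_2 = 10*x**2 - 8*x + 2*y - 20, LT = x**2.

S(h_1,h_2): lcm = x**2. S = 3/8*y**2 + 29/40*x + 13/10*y - 21/20.
  reduce S modulo (h_1, h_2):
  remainder 3/8*y**2 + 29/40*x + 13/10*y - 21/20 ≠ 0; add k_3 = 3/8*y**2 + 29/40*x + 13/10*y - 21/20 to the basis.

The other S-polynomials (S(h_1,k_3), S(h_2,k_3)) all reduce to 0 modulo the current basis, so we have a Gröbner basis.
Inter-reduce: drop elements whose leading term is divisible by another's, tail-reduce, and make monic.
Reduced Gröbner basis: {x**2 - 4/5*x + 1/5*y - 2, y**2 + 29/15*x + 52/15*y - 14/5}.

Since the reduced bases disagree, the two ideals are not the same.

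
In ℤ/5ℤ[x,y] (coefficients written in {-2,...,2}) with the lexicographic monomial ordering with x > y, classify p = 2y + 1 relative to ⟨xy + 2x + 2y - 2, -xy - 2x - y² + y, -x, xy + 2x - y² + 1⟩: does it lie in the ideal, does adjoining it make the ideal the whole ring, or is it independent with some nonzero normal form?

First compute the reduced Gröbner basis of I by Buchberger's algorithm.
f_1 = xy + 2x + 2y - 2, LT = xy.
f_2 = -xy - 2x - y² + y, LT = xy.
f_3 = -x, LT = x.
f_4 = xy + 2x - y² + 1, LT = xy.

S(f_1,f_2): lcm = xy. S = -y² - 2y - 2.
  leading term y²: no divisor's leading term divides it; move -y² to the remainder.
  leading term y: no divisor's leading term divides it; move -2y to the remainder.
  leading term 1: no divisor's leading term divides it; move -2 to the remainder.
  remainder -y² - 2y - 2 ≠ 0; add h_5 = -y² - 2y - 2 to the basis.

S(f_1,f_3): lcm = xy. S = 2x + 2y - 2.
  leading term x: subtract (-2)·f_3 from 2x + 2y - 2 → 2y - 2
  leading term y: no divisor's leading term divides it; move 2y to the remainder.
  leading term 1: no divisor's leading term divides it; move -2 to the remainder.
  remainder 2y - 2 ≠ 0; add h_6 = 2y - 2 to the basis.

The other S-polynomials (S(f_1,f_4), S(f_2,f_3), S(f_2,f_4), S(f_3,f_4), S(f_1,h_5), S(f_2,h_5), S(f_3,h_5), S(f_4,h_5), S(f_1,h_6), S(f_2,h_6), S(f_3,h_6), S(f_4,h_6), S(h_5,h_6)) all reduce to 0 modulo the current basis, so we have a Gröbner basis.
Inter-reduce: drop elements whose leading term is divisible by another's, tail-reduce, and make monic.
Reduced Gröbner basis: {x, y - 1}.
Label its elements g_1 = x, g_2 = y - 1.

Reduce p = 2y + 1 modulo G:
  leading term y: subtract (2)·g_2 from 2y + 1 → -2
  leading term 1: no divisor's leading term divides it; move -2 to the remainder.
  normal form = -2.
The normal form is nonzero, so p ∉ I. Since p minus its normal form lies in I, I + (p) = I + (r) where r = -2; decide whether this ideal is the whole ring.
Here r = -2 is a nonzero constant, hence a unit: 1 ∈ I + (p), the Gröbner basis of I + (p) is {1}, and the enlarged system has no common solution — adjoining p is inconsistent.

Adjoining 2y + 1 makes the ideal the whole ring: the system is inconsistent.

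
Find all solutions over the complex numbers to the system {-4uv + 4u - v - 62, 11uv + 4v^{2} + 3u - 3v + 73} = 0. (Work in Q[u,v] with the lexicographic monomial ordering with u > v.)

Compute a lex Gröbner basis by Buchberger's algorithm.
f_1 = -4uv + 4u - v - 62, LT = uv.
f_2 = 11uv + 3u + 4v^{2} - 3v + 73, LT = uv.

S(f_1,f_2): lcm = uv. S = -\tfrac{14}{11}u - \tfrac{4}{11}v^{2} + \tfrac{23}{44}v + \tfrac{195}{22}.
  leading term u: no divisor's leading term divides it; move -\tfrac{14}{11}u to the remainder.
  leading term v^{2}: no divisor's leading term divides it; move -\tfrac{4}{11}v^{2} to the remainder.
  leading term v: no divisor's leading term divides it; move \tfrac{23}{44}v to the remainder.
  leading term 1: no divisor's leading term divides it; move \tfrac{195}{22} to the remainder.
  remainder -\tfrac{14}{11}u - \tfrac{4}{11}v^{2} + \tfrac{23}{44}v + \tfrac{195}{22} ≠ 0; add h_3 = -\tfrac{14}{11}u - \tfrac{4}{11}v^{2} + \tfrac{23}{44}v + \tfrac{195}{22} to the basis.

S(f_1,h_3): lcm = uv. S = -u - \tfrac{2}{7}v^{3} + \tfrac{23}{56}v^{2} + \tfrac{101}{14}v + \tfrac{31}{2}.
  leading term u: subtract (\tfrac{11}{14})·h_3 from -u - \tfrac{2}{7}v^{3} + \tfrac{23}{56}v^{2} + \tfrac{101}{14}v + \tfrac{31}{2} → -\tfrac{2}{7}v^{3} + \tfrac{39}{56}v^{2} + \tfrac{381}{56}v + \tfrac{239}{28}
  leading term v^{3}: no divisor's leading term divides it; move -\tfrac{2}{7}v^{3} to the remainder.
  leading term v^{2}: no divisor's leading term divides it; move \tfrac{39}{56}v^{2} to the remainder.
  leading term v: no divisor's leading term divides it; move \tfrac{381}{56}v to the remainder.
  leading term 1: no divisor's leading term divides it; move \tfrac{239}{28} to the remainder.
  remainder -\tfrac{2}{7}v^{3} + \tfrac{39}{56}v^{2} + \tfrac{381}{56}v + \tfrac{239}{28} ≠ 0; add h_4 = -\tfrac{2}{7}v^{3} + \tfrac{39}{56}v^{2} + \tfrac{381}{56}v + \tfrac{239}{28} to the basis.

The other S-polynomials (S(f_2,h_3), S(f_1,h_4), S(f_2,h_4), S(h_3,h_4)) all reduce to 0 modulo the current basis, so we have a Gröbner basis.
Inter-reduce: drop elements whose leading term is divisible by another's, tail-reduce, and make monic.
Reduced Gröbner basis: {u + \tfrac{2}{7}v^{2} - \tfrac{23}{56}v - \tfrac{195}{28}, v^{3} - \tfrac{39}{16}v^{2} - \tfrac{381}{16}v - \tfrac{239}{8}}.

A lex Gröbner basis eliminates variables successively. Here v^{3} - \tfrac{39}{16}v^{2} - \tfrac{381}{16}v - \tfrac{239}{8} depends only on v, with roots {-2, 71/32 - sqrt(20337)/32, 71/32 + sqrt(20337)/32}; lifting each root through the earlier basis elements recovers the full solutions.
  v = -2: the earlier basis element becomes u - 5 = 0, giving u = 5 — point (5, -2).
  v = 71/32 - sqrt(20337)/32: the earlier basis element becomes u - 3*sqrt(20337)/112 - 89/112 = 0, giving u = 89/112 + 3*sqrt(20337)/112 — point (89/112 + 3*sqrt(20337)/112, 71/32 - sqrt(20337)/32).
  v = 71/32 + sqrt(20337)/32: the earlier basis element becomes u - 89/112 + 3*sqrt(20337)/112 = 0, giving u = 89/112 - 3*sqrt(20337)/112 — point (89/112 - 3*sqrt(20337)/112, 71/32 + sqrt(20337)/32).
Check: every point annihilates each of the original generators.

{(5, -2), (89/112 + 3*sqrt(20337)/112, 71/32 - sqrt(20337)/32), (89/112 - 3*sqrt(20337)/112, 71/32 + sqrt(20337)/32)}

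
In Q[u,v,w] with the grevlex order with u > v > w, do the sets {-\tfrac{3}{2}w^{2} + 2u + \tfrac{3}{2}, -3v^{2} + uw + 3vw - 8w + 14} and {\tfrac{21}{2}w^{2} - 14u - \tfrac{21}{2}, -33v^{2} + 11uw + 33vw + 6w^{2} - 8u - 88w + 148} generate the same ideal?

Yes, the ideals are equal.

Since reduced Gröbner bases are canonical representatives of ideals under a given ordering, it suffices to compute and compare them.
Buchberger on the first generating set:
f_1 = -\tfrac{3}{2}w^{2} + 2u + \tfrac{3}{2}, LT = w^{2}.
f_2 = -3v^{2} + uw + 3vw - 8w + 14, LT = v^{2}.

S(f_1,f_2): leading monomials are coprime, so the S-polynomial reduces to 0 (Buchberger's first criterion).
Every S-polynomial of the final basis reduces to 0, so we have a Gröbner basis.
Inter-reduce: drop elements whose leading term is divisible by another's, tail-reduce, and make monic.
Reduced Gröbner basis: {v^{2} - \tfrac{1}{3}uw - vw + \tfrac{8}{3}w - \tfrac{14}{3}, w^{2} - \tfrac{4}{3}u - 1}.

Buchberger on the second generating set:
h_1 = \tfrac{21}{2}w^{2} - 14u - \tfrac{21}{2}, LT = w^{2}.
h_2 = -33v^{2} + 11uw + 33vw + 6w^{2} - 8u - 88w + 148, LT = v^{2}.

S(h_1,h_2): leading monomials are coprime, so the S-polynomial reduces to 0 (Buchberger's first criterion).
Every S-polynomial of the final basis reduces to 0, so we have a Gröbner basis.
Inter-reduce: drop elements whose leading term is divisible by another's, tail-reduce, and make monic.
Reduced Gröbner basis: {v^{2} - \tfrac{1}{3}uw - vw + \tfrac{8}{3}w - \tfrac{14}{3}, w^{2} - \tfrac{4}{3}u - 1}.

Same reduced basis, so the two generating sets span the same ideal.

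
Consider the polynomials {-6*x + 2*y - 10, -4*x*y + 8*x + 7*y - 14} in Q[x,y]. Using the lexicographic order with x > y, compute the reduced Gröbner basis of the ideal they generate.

f_1 = -6*x + 2*y - 10, LT = x.
f_2 = -4*x*y + 8*x + 7*y - 14, LT = x*y.

S(f_1,f_2): lcm = x*y. S = 2*x - 1/3*y**2 + 41/12*y - 7/2.
  leading term x: subtract (-1/3)·f_1 from 2*x - 1/3*y**2 + 41/12*y - 7/2 → -1/3*y**2 + 49/12*y - 41/6
  leading term y**2: no divisor's leading term divides it; move -1/3*y**2 to the remainder.
  leading term y: no divisor's leading term divides it; move 49/12*y to the remainder.
  leading term 1: no divisor's leading term divides it; move -41/6 to the remainder.
  remainder -1/3*y**2 + 49/12*y - 41/6 ≠ 0; add g_3 = -1/3*y**2 + 49/12*y - 41/6 to the basis.

S(f_1,g_3): leading monomials are coprime, so the S-polynomial reduces to 0 (Buchberger's first criterion).
S(f_2,g_3): lcm = x*y**2. S = 41/4*x*y - 41/2*x - 7/4*y**2 + 7/2*y.
  leading term x*y: subtract (-41/24*y)·f_1 from 41/4*x*y - 41/2*x - 7/4*y**2 + 7/2*y → -41/2*x + 5/3*y**2 - 163/12*y
  leading term x: subtract (41/12)·f_1 from -41/2*x + 5/3*y**2 - 163/12*y → 5/3*y**2 - 245/12*y + 205/6
  leading term y**2: subtract (-5)·g_3 from 5/3*y**2 - 245/12*y + 205/6 → 0
  remainder 0.

Every S-polynomial of the final basis reduces to 0, so we have a Gröbner basis.
Inter-reduce: drop elements whose leading term is divisible by another's, tail-reduce, and make monic.

G = {x - 1/3*y + 5/3, y**2 - 49/4*y + 41/2}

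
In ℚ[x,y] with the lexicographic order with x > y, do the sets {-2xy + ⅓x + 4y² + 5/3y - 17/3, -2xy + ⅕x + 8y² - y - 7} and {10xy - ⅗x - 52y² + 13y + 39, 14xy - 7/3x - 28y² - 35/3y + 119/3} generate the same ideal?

Yes, the ideals are equal.

Two ideals are equal iff their reduced Gröbner bases coincide (the reduced basis is unique for a fixed ordering).
Buchberger on the first generating set:
f_1 = -2xy + ⅓x + 4y² + 5/3y - 17/3, LT = xy.
f_2 = -2xy + ⅕x + 8y² - y - 7, LT = xy.

S(f_1,f_2): lcm = xy. S = -1/15x + 2y² - 4/3y - ⅔.
  reduce S modulo (f_1, f_2):
  remainder -1/15x + 2y² - 4/3y - ⅔ ≠ 0; add g_3 = -1/15x + 2y² - 4/3y - ⅔ to the basis.

S(f_1,g_3): lcm = xy. S = -⅙x + 30y³ - 22y² - 65/6y + 17/6.
  reduce S modulo (f_1, f_2, g_3):
  remainder 30y³ - 27y² - 15/2y + 9/2 ≠ 0; add g_4 = 30y³ - 27y² - 15/2y + 9/2 to the basis.

The other S-polynomials (S(f_2,g_3), S(f_1,g_4), S(f_2,g_4), S(g_3,g_4)) all reduce to 0 modulo the current basis, so we have a Gröbner basis.
Inter-reduce: drop elements whose leading term is divisible by another's, tail-reduce, and make monic.
Reduced Gröbner basis: {x - 30y² + 20y + 10, y³ - 9/10y² - ¼y + 3/20}.

Buchberger on the second generating set:
h_1 = 10xy - ⅗x - 52y² + 13y + 39, LT = xy.
h_2 = 14xy - 7/3x - 28y² - 35/3y + 119/3, LT = xy.

S(h_1,h_2): lcm = xy. S = 8/75x - 16/5y² + 32/15y + 16/15.
  reduce S modulo (h_1, h_2):
  remainder 8/75x - 16/5y² + 32/15y + 16/15 ≠ 0; add k_3 = 8/75x - 16/5y² + 32/15y + 16/15 to the basis.

S(h_1,k_3): lcm = xy. S = -3/50x + 30y³ - 126/5y² - 87/10y + 39/10.
  reduce S modulo (h_1, h_2, k_3):
  remainder 30y³ - 27y² - 15/2y + 9/2 ≠ 0; add k_4 = 30y³ - 27y² - 15/2y + 9/2 to the basis.

The other S-polynomials (S(h_2,k_3), S(h_1,k_4), S(h_2,k_4), S(k_3,k_4)) all reduce to 0 modulo the current basis, so we have a Gröbner basis.
Inter-reduce: drop elements whose leading term is divisible by another's, tail-reduce, and make monic.
Reduced Gröbner basis: {x - 30y² + 20y + 10, y³ - 9/10y² - ¼y + 3/20}.

Same reduced basis, so the two generating sets span the same ideal.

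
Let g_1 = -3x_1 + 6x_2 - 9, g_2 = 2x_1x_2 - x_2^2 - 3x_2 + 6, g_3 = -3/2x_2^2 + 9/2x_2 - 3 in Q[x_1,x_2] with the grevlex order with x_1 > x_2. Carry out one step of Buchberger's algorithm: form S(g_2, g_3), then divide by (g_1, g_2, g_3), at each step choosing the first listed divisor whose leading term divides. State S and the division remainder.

lcm(LM(g_2), LM(g_3)) = x_1x_2^2.
S = (lcm/LT(g_2))·g_2 − (lcm/LT(g_3))·g_3 = -1/2x_2^3 + 3x_1x_2 - 3/2x_2^2 - 2x_1 + 3x_2.
Reduce S modulo (g_1, g_2, g_3) in that order:
  leading term x_2^3: subtract (1/3x_2)·g_3 from -1/2x_2^3 + 3x_1x_2 - 3/2x_2^2 - 2x_1 + 3x_2 → 3x_1x_2 - 3x_2^2 - 2x_1 + 4x_2
  leading term x_1x_2: subtract (-x_2)·g_1 from 3x_1x_2 - 3x_2^2 - 2x_1 + 4x_2 → 3x_2^2 - 2x_1 - 5x_2
  leading term x_2^2: subtract (-2)·g_3 from 3x_2^2 - 2x_1 - 5x_2 → -2x_1 + 4x_2 - 6
  leading term x_1: subtract (2/3)·g_1 from -2x_1 + 4x_2 - 6 → 0
The remainder is 0, so this S-polynomial contributes no new basis element.

S(g_2, g_3) = -1/2x_2^3 + 3x_1x_2 - 3/2x_2^2 - 2x_1 + 3x_2; remainder on division = 0.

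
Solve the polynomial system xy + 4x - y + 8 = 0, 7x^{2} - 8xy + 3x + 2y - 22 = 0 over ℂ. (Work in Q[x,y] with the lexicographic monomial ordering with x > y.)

{(-2, 0), (-1 + 2*sqrt(7)/7, sqrt(7) + 3), (-1 - 2*sqrt(7)/7, 3 - sqrt(7))}

Compute a lex Gröbner basis by Buchberger's algorithm.
f_1 = xy + 4x - y + 8, LT = xy.
f_2 = 7x^{2} - 8xy + 3x + 2y - 22, LT = x^{2}.

S(f_1,f_2): lcm = x^{2}y. S = 4x^{2} + \tfrac{8}{7}xy^{2} - \tfrac{10}{7}xy + 8x - \tfrac{2}{7}y^{2} + \tfrac{22}{7}y.
  reduce S modulo (f_1, f_2):
  remainder 12x + \tfrac{6}{7}y^{2} - \tfrac{60}{7}y + 24 ≠ 0; add h_3 = 12x + \tfrac{6}{7}y^{2} - \tfrac{60}{7}y + 24 to the basis.

S(f_1,h_3): lcm = xy. S = 4x - \tfrac{1}{14}y^{3} + \tfrac{5}{7}y^{2} - 3y + 8.
  reduce S modulo (f_1, f_2, h_3):
  remainder -\tfrac{1}{14}y^{3} + \tfrac{3}{7}y^{2} - \tfrac{1}{7}y ≠ 0; add h_4 = -\tfrac{1}{14}y^{3} + \tfrac{3}{7}y^{2} - \tfrac{1}{7}y to the basis.

The other S-polynomials (S(f_2,h_3), S(f_1,h_4), S(f_2,h_4), S(h_3,h_4)) all reduce to 0 modulo the current basis, so we have a Gröbner basis.
Inter-reduce: drop elements whose leading term is divisible by another's, tail-reduce, and make monic.
Reduced Gröbner basis: {x + \tfrac{1}{14}y^{2} - \tfrac{5}{7}y + 2, y^{3} - 6y^{2} + 2y}.

Since the basis is lex-ordered, y^{3} - 6y^{2} + 2y is univariate in y. Its roots are {0, sqrt(7) + 3, 3 - sqrt(7)}. Back-substituting each root into the other basis elements fixes the other coordinates.
  y = 0: the earlier basis element becomes x + 2 = 0, giving x = -2 — point (-2, 0).
  y = sqrt(7) + 3: the earlier basis element becomes x - 2*sqrt(7)/7 + 1 = 0, giving x = -1 + 2*sqrt(7)/7 — point (-1 + 2*sqrt(7)/7, sqrt(7) + 3).
  y = 3 - sqrt(7): the earlier basis element becomes x + 2*sqrt(7)/7 + 1 = 0, giving x = -1 - 2*sqrt(7)/7 — point (-1 - 2*sqrt(7)/7, 3 - sqrt(7)).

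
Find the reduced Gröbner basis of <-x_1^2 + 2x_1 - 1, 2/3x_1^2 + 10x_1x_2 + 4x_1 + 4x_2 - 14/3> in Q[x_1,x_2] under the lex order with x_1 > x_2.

Buchberger's algorithm terminates because the ascending chain of leading-term ideals stabilizes.

f_1 = -x_1^2 + 2x_1 - 1, LT = x_1^2.
f_2 = 2/3x_1^2 + 10x_1x_2 + 4x_1 + 4x_2 - 14/3, LT = x_1^2.

S(f_1,f_2): lcm = x_1^2. S = -15x_1x_2 - 8x_1 - 6x_2 + 8.
  leading term x_1x_2: no divisor's leading term divides it; move -15x_1x_2 to the remainder.
  leading term x_1: no divisor's leading term divides it; move -8x_1 to the remainder.
  leading term x_2: no divisor's leading term divides it; move -6x_2 to the remainder.
  leading term 1: no divisor's leading term divides it; move 8 to the remainder.
  remainder -15x_1x_2 - 8x_1 - 6x_2 + 8 ≠ 0; add g_3 = -15x_1x_2 - 8x_1 - 6x_2 + 8 to the basis.

S(f_1,g_3): lcm = x_1^2x_2. S = -8/15x_1^2 - 12/5x_1x_2 + 8/15x_1 + x_2.
  leading term x_1^2: subtract (8/15)·f_1 from -8/15x_1^2 - 12/5x_1x_2 + 8/15x_1 + x_2 → -12/5x_1x_2 - 8/15x_1 + x_2 + 8/15
  leading term x_1x_2: subtract (4/25)·g_3 from -12/5x_1x_2 - 8/15x_1 + x_2 + 8/15 → 56/75x_1 + 49/25x_2 - 56/75
  leading term x_1: no divisor's leading term divides it; move 56/75x_1 to the remainder.
  leading term x_2: no divisor's leading term divides it; move 49/25x_2 to the remainder.
  leading term 1: no divisor's leading term divides it; move -56/75 to the remainder.
  remainder 56/75x_1 + 49/25x_2 - 56/75 ≠ 0; add g_4 = 56/75x_1 + 49/25x_2 - 56/75 to the basis.

S(g_3,g_4): lcm = x_1x_2. S = 8/15x_1 - 21/8x_2^2 + 7/5x_2 - 8/15.
  leading term x_1: subtract (5/7)·g_4 from 8/15x_1 - 21/8x_2^2 + 7/5x_2 - 8/15 → -21/8x_2^2
  leading term x_2^2: no divisor's leading term divides it; move -21/8x_2^2 to the remainder.
  remainder -21/8x_2^2 ≠ 0; add g_5 = -21/8x_2^2 to the basis.

The other S-polynomials (S(f_2,g_3), S(f_1,g_4), S(f_2,g_4), S(f_1,g_5), S(f_2,g_5), S(g_3,g_5), S(g_4,g_5)) all reduce to 0 modulo the current basis, so we have a Gröbner basis.
Inter-reduce: drop elements whose leading term is divisible by another's, tail-reduce, and make monic.

G = {x_1 + 21/8x_2 - 1, x_2^2}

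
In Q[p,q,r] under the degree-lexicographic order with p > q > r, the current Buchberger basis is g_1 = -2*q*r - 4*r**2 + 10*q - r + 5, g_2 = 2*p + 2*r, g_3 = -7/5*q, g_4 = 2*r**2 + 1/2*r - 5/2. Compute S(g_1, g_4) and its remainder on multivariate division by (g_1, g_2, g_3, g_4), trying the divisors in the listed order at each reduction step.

S(g_1, g_4) = 2*r**3 - 21/4*q*r + 1/2*r**2 + 5/4*q - 5/2*r; remainder on division = 0.

lcm(LM(g_1), LM(g_4)) = q*r**2.
S = (lcm/LT(g_1))·g_1 − (lcm/LT(g_4))·g_4 = 2*r**3 - 21/4*q*r + 1/2*r**2 + 5/4*q - 5/2*r.
Reduce S modulo (g_1, g_2, g_3, g_4) in that order:
  leading term r**3: subtract (r)·g_4 from 2*r**3 - 21/4*q*r + 1/2*r**2 + 5/4*q - 5/2*r → -21/4*q*r + 5/4*q
  leading term q*r: subtract (21/8)·g_1 from -21/4*q*r + 5/4*q → 21/2*r**2 - 25*q + 21/8*r - 105/8
  leading term r**2: subtract (21/4)·g_4 from 21/2*r**2 - 25*q + 21/8*r - 105/8 → -25*q
  leading term q: subtract (125/7)·g_3 from -25*q → 0
The remainder is 0, so this S-polynomial contributes no new basis element.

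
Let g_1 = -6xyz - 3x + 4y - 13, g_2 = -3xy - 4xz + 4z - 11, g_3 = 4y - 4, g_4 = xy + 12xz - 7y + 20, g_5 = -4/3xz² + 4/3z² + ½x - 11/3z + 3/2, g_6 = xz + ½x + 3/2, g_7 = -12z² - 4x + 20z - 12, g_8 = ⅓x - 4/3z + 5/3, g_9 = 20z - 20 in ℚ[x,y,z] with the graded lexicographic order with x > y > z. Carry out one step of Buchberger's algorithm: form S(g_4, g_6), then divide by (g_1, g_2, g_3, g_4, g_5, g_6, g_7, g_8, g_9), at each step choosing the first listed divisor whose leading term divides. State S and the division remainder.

S(g_4, g_6) = 12xz² - ½xy - 7yz - 3/2y + 20z; remainder on division = 0.

lcm(LM(g_4), LM(g_6)) = xyz.
S = (lcm/LT(g_4))·g_4 − (lcm/LT(g_6))·g_6 = 12xz² - ½xy - 7yz - 3/2y + 20z.
Reduce S modulo (g_1, g_2, g_3, g_4, g_5, g_6, g_7, g_8, g_9) in that order:
  leading term xz²: subtract (-9)·g_5 from 12xz² - ½xy - 7yz - 3/2y + 20z → -½xy - 7yz + 12z² + 9/2x - 3/2y - 13z + 27/2
  leading term xy: subtract (⅙)·g_2 from -½xy - 7yz + 12z² + 9/2x - 3/2y - 13z + 27/2 → ⅔xz - 7yz + 12z² + 9/2x - 3/2y - 41/3z + 46/3
  leading term xz: subtract (⅔)·g_6 from ⅔xz - 7yz + 12z² + 9/2x - 3/2y - 41/3z + 46/3 → -7yz + 12z² + 25/6x - 3/2y - 41/3z + 43/3
  leading term yz: subtract (-7/4z)·g_3 from -7yz + 12z² + 25/6x - 3/2y - 41/3z + 43/3 → 12z² + 25/6x - 3/2y - 62/3z + 43/3
  leading term z²: subtract (-1)·g_7 from 12z² + 25/6x - 3/2y - 62/3z + 43/3 → ⅙x - 3/2y - ⅔z + 7/3
  leading term x: subtract (½)·g_8 from ⅙x - 3/2y - ⅔z + 7/3 → -3/2y + 3/2
  leading term y: subtract (-⅜)·g_3 from -3/2y + 3/2 → 0
The remainder is 0, so this S-polynomial contributes no new basis element.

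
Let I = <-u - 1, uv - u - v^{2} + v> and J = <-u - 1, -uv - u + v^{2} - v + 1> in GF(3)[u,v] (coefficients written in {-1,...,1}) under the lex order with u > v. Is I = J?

Yes, the ideals are equal.

Equality of ideals is decidable: compute both reduced Gröbner bases (unique for the ordering) and check whether they agree.
Buchberger on the first generating set:
f_1 = -u - 1, LT = u.
f_2 = uv - u - v^{2} + v, LT = uv.

S(f_1,f_2): lcm = uv. S = u + v^{2}.
  leading term u: subtract (-1)·f_1 from u + v^{2} → v^{2} - 1
  leading term v^{2}: no divisor's leading term divides it; move v^{2} to the remainder.
  leading term 1: no divisor's leading term divides it; move -1 to the remainder.
  remainder v^{2} - 1 ≠ 0; add g_3 = v^{2} - 1 to the basis.

The other S-polynomials (S(f_1,g_3), S(f_2,g_3)) all reduce to 0 modulo the current basis, so we have a Gröbner basis.
Inter-reduce: drop elements whose leading term is divisible by another's, tail-reduce, and make monic.
Reduced Gröbner basis: {u + 1, v^{2} - 1}.

Buchberger on the second generating set:
h_1 = -u - 1, LT = u.
h_2 = -uv - u + v^{2} - v + 1, LT = uv.

S(h_1,h_2): lcm = uv. S = -u + v^{2} + 1.
  leading term u: subtract (1)·h_1 from -u + v^{2} + 1 → v^{2} - 1
  leading term v^{2}: no divisor's leading term divides it; move v^{2} to the remainder.
  leading term 1: no divisor's leading term divides it; move -1 to the remainder.
  remainder v^{2} - 1 ≠ 0; add k_3 = v^{2} - 1 to the basis.

The other S-polynomials (S(h_1,k_3), S(h_2,k_3)) all reduce to 0 modulo the current basis, so we have a Gröbner basis.
Inter-reduce: drop elements whose leading term is divisible by another's, tail-reduce, and make monic.
Reduced Gröbner basis: {u + 1, v^{2} - 1}.

The two bases agree; hence the ideals are identical.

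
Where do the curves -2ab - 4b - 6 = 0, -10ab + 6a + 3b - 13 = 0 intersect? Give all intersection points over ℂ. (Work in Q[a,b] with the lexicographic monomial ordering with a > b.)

{(1, -1), (-35/6, 18/23)}

Compute a lex Gröbner basis by Buchberger's algorithm.
f_1 = -2ab - 4b - 6, LT = ab.
f_2 = -10ab + 6a + 3b - 13, LT = ab.

S(f_1,f_2): lcm = ab. S = 3/5a + 23/10b + 17/10.
  leading term a: no divisor's leading term divides it; move 3/5a to the remainder.
  leading term b: no divisor's leading term divides it; move 23/10b to the remainder.
  leading term 1: no divisor's leading term divides it; move 17/10 to the remainder.
  remainder 3/5a + 23/10b + 17/10 ≠ 0; add h_3 = 3/5a + 23/10b + 17/10 to the basis.

S(f_1,h_3): lcm = ab. S = -23/6b^2 - 5/6b + 3.
  leading term b^2: no divisor's leading term divides it; move -23/6b^2 to the remainder.
  leading term b: no divisor's leading term divides it; move -5/6b to the remainder.
  leading term 1: no divisor's leading term divides it; move 3 to the remainder.
  remainder -23/6b^2 - 5/6b + 3 ≠ 0; add h_4 = -23/6b^2 - 5/6b + 3 to the basis.

The other S-polynomials (S(f_2,h_3), S(f_1,h_4), S(f_2,h_4), S(h_3,h_4)) all reduce to 0 modulo the current basis, so we have a Gröbner basis.
Inter-reduce: drop elements whose leading term is divisible by another's, tail-reduce, and make monic.
Reduced Gröbner basis: {a + 23/6b + 17/6, b^2 + 5/23b - 18/23}.

A lex Gröbner basis eliminates variables successively. Here b^2 + 5/23b - 18/23 depends only on b, with roots {-1, 18/23}; lifting each root through the earlier basis elements recovers the full solutions.
  b = -1: the earlier basis element becomes a - 1 = 0, giving a = 1 — point (1, -1).
  b = 18/23: the earlier basis element becomes a + 35/6 = 0, giving a = -35/6 — point (-35/6, 18/23).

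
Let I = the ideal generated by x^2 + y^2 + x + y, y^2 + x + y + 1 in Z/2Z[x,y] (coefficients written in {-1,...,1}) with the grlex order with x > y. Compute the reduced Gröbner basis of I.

f_1 = x^2 + y^2 + x + y, LT = x^2.
f_2 = y^2 + x + y + 1, LT = y^2.

S(f_1,f_2): leading monomials are coprime, so the S-polynomial reduces to 0 (Buchberger's first criterion).
Every S-polynomial of the final basis reduces to 0, so we have a Gröbner basis.

G = {x^2 + 1, y^2 + x + y + 1}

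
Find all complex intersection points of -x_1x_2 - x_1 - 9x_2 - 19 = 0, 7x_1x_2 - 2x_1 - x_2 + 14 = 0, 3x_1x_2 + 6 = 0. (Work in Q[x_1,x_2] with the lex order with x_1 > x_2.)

Compute a lex Gröbner basis by Buchberger's algorithm.
f_1 = -x_1x_2 - x_1 - 9x_2 - 19, LT = x_1x_2.
f_2 = 7x_1x_2 - 2x_1 - x_2 + 14, LT = x_1x_2.
f_3 = 3x_1x_2 + 6, LT = x_1x_2.

S(f_1,f_2): lcm = x_1x_2. S = 9/7x_1 + 64/7x_2 + 17.
  leading term x_1: no divisor's leading term divides it; move 9/7x_1 to the remainder.
  leading term x_2: no divisor's leading term divides it; move 64/7x_2 to the remainder.
  leading term 1: no divisor's leading term divides it; move 17 to the remainder.
  remainder 9/7x_1 + 64/7x_2 + 17 ≠ 0; add h_4 = 9/7x_1 + 64/7x_2 + 17 to the basis.

S(f_1,f_3): lcm = x_1x_2. S = x_1 + 9x_2 + 17.
  leading term x_1: subtract (7/9)·h_4 from x_1 + 9x_2 + 17 → 17/9x_2 + 34/9
  leading term x_2: no divisor's leading term divides it; move 17/9x_2 to the remainder.
  leading term 1: no divisor's leading term divides it; move 34/9 to the remainder.
  remainder 17/9x_2 + 34/9 ≠ 0; add h_5 = 17/9x_2 + 34/9 to the basis.

S(f_2,f_3): lcm = x_1x_2. S = -2/7x_1 - 1/7x_2.
  leading term x_1: subtract (-2/9)·h_4 from -2/7x_1 - 1/7x_2 → 17/9x_2 + 34/9
  leading term x_2: subtract (1)·h_5 from 17/9x_2 + 34/9 → 0
  remainder 0.

S(f_1,h_4): lcm = x_1x_2. S = x_1 - 64/9x_2^2 - 38/9x_2 + 19.
  leading term x_1: subtract (7/9)·h_4 from x_1 - 64/9x_2^2 - 38/9x_2 + 19 → -64/9x_2^2 - 34/3x_2 + 52/9
  leading term x_2^2: subtract (-64/17x_2)·h_5 from -64/9x_2^2 - 34/3x_2 + 52/9 → 26/9x_2 + 52/9
  leading term x_2: subtract (26/17)·h_5 from 26/9x_2 + 52/9 → 0
  remainder 0.

S(f_2,h_4): lcm = x_1x_2. S = -2/7x_1 - 64/9x_2^2 - 842/63x_2 + 2.
  leading term x_1: subtract (-2/9)·h_4 from -2/7x_1 - 64/9x_2^2 - 842/63x_2 + 2 → -64/9x_2^2 - 34/3x_2 + 52/9
  leading term x_2^2: subtract (-64/17x_2)·h_5 from -64/9x_2^2 - 34/3x_2 + 52/9 → 26/9x_2 + 52/9
  leading term x_2: subtract (26/17)·h_5 from 26/9x_2 + 52/9 → 0
  remainder 0.

S(f_3,h_4): lcm = x_1x_2. S = -64/9x_2^2 - 119/9x_2 + 2.
  leading term x_2^2: subtract (-64/17x_2)·h_5 from -64/9x_2^2 - 119/9x_2 + 2 → x_2 + 2
  leading term x_2: subtract (9/17)·h_5 from x_2 + 2 → 0
  remainder 0.

S(f_1,h_5): lcm = x_1x_2. S = -x_1 + 9x_2 + 19.
  leading term x_1: subtract (-7/9)·h_4 from -x_1 + 9x_2 + 19 → 145/9x_2 + 290/9
  leading term x_2: subtract (145/17)·h_5 from 145/9x_2 + 290/9 → 0
  remainder 0.

S(f_2,h_5): lcm = x_1x_2. S = -16/7x_1 - 1/7x_2 + 2.
  leading term x_1: subtract (-16/9)·h_4 from -16/7x_1 - 1/7x_2 + 2 → 145/9x_2 + 290/9
  leading term x_2: subtract (145/17)·h_5 from 145/9x_2 + 290/9 → 0
  remainder 0.

S(f_3,h_5): lcm = x_1x_2. S = -2x_1 + 2.
  leading term x_1: subtract (-14/9)·h_4 from -2x_1 + 2 → 128/9x_2 + 256/9
  leading term x_2: subtract (128/17)·h_5 from 128/9x_2 + 256/9 → 0
  remainder 0.

S(h_4,h_5): leading monomials are coprime, so the S-polynomial reduces to 0 (Buchberger's first criterion).
Every S-polynomial of the final basis reduces to 0, so we have a Gröbner basis.
Inter-reduce: drop elements whose leading term is divisible by another's, tail-reduce, and make monic.
Reduced Gröbner basis: {x_1 - 1, x_2 + 2}.

The lex basis is triangular: the last element involves only x_2. Solving x_2 + 2 = 0 gives x_2 ∈ {-2}; substituting each value into the earlier elements determines the remaining variables.
  x_2 = -2: the earlier basis element becomes x_1 - 1 = 0, giving x_1 = 1 — point (1, -2).

{(1, -2)}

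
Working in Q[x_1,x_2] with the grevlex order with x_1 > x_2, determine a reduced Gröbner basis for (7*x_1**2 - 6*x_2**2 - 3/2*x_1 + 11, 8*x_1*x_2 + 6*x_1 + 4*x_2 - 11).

f_1 = 7*x_1**2 - 6*x_2**2 - 3/2*x_1 + 11, LT = x_1**2.
f_2 = 8*x_1*x_2 + 6*x_1 + 4*x_2 - 11, LT = x_1*x_2.

S(f_1,f_2): lcm = x_1**2*x_2. S = -6/7*x_2**3 - 3/4*x_1**2 - 5/7*x_1*x_2 + 11/8*x_1 + 11/7*x_2.
  reduce S modulo (f_1, f_2):
  remainder -6/7*x_2**3 - 9/14*x_2**2 + 7/4*x_1 + 27/14*x_2 + 11/56 ≠ 0; add g_3 = -6/7*x_2**3 - 9/14*x_2**2 + 7/4*x_1 + 27/14*x_2 + 11/56 to the basis.

The other S-polynomials (S(f_1,g_3), S(f_2,g_3)) all reduce to 0 modulo the current basis, so we have a Gröbner basis.

G = {x_2**3 + 3/4*x_2**2 - 49/24*x_1 - 9/4*x_2 - 11/48, x_1**2 - 6/7*x_2**2 - 3/14*x_1 + 11/7, x_1*x_2 + 3/4*x_1 + 1/2*x_2 - 11/8}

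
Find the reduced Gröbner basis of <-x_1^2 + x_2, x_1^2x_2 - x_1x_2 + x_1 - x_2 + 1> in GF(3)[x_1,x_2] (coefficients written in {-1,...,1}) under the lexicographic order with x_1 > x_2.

G = {x_1 + x_2^3 + x_2^2 - x_2, x_2^4 - x_2^2 + 1}

f_1 = -x_1^2 + x_2, LT = x_1^2.
f_2 = x_1^2x_2 - x_1x_2 + x_1 - x_2 + 1, LT = x_1^2x_2.

S(f_1,f_2): lcm = x_1^2x_2. S = x_1x_2 - x_1 - x_2^2 + x_2 - 1.
  leading term x_1x_2: no divisor's leading term divides it; move x_1x_2 to the remainder.
  leading term x_1: no divisor's leading term divides it; move -x_1 to the remainder.
  leading term x_2^2: no divisor's leading term divides it; move -x_2^2 to the remainder.
  leading term x_2: no divisor's leading term divides it; move x_2 to the remainder.
  leading term 1: no divisor's leading term divides it; move -1 to the remainder.
  remainder x_1x_2 - x_1 - x_2^2 + x_2 - 1 ≠ 0; add g_3 = x_1x_2 - x_1 - x_2^2 + x_2 - 1 to the basis.

S(f_1,g_3): lcm = x_1^2x_2. S = x_1^2 + x_1x_2^2 - x_1x_2 + x_1 - x_2^2.
  leading term x_1^2: subtract (-1)·f_1 from x_1^2 + x_1x_2^2 - x_1x_2 + x_1 - x_2^2 → x_1x_2^2 - x_1x_2 + x_1 - x_2^2 + x_2
  leading term x_1x_2^2: subtract (x_2)·g_3 from x_1x_2^2 - x_1x_2 + x_1 - x_2^2 + x_2 → x_1 + x_2^3 + x_2^2 - x_2
  leading term x_1: no divisor's leading term divides it; move x_1 to the remainder.
  leading term x_2^3: no divisor's leading term divides it; move x_2^3 to the remainder.
  leading term x_2^2: no divisor's leading term divides it; move x_2^2 to the remainder.
  leading term x_2: no divisor's leading term divides it; move -x_2 to the remainder.
  remainder x_1 + x_2^3 + x_2^2 - x_2 ≠ 0; add g_4 = x_1 + x_2^3 + x_2^2 - x_2 to the basis.

S(f_1,g_4): lcm = x_1^2. S = -x_1x_2^3 - x_1x_2^2 + x_1x_2 - x_2.
  leading term x_1x_2^3: subtract (-x_2^2)·g_3 from -x_1x_2^3 - x_1x_2^2 + x_1x_2 - x_2 → x_1x_2^2 + x_1x_2 - x_2^4 + x_2^3 - x_2^2 - x_2
  leading term x_1x_2^2: subtract (x_2)·g_3 from x_1x_2^2 + x_1x_2 - x_2^4 + x_2^3 - x_2^2 - x_2 → -x_1x_2 - x_2^4 - x_2^3 + x_2^2
  leading term x_1x_2: subtract (-1)·g_3 from -x_1x_2 - x_2^4 - x_2^3 + x_2^2 → -x_1 - x_2^4 - x_2^3 + x_2 - 1
  leading term x_1: subtract (-1)·g_4 from -x_1 - x_2^4 - x_2^3 + x_2 - 1 → -x_2^4 + x_2^2 - 1
  leading term x_2^4: no divisor's leading term divides it; move -x_2^4 to the remainder.
  leading term x_2^2: no divisor's leading term divides it; move x_2^2 to the remainder.
  leading term 1: no divisor's leading term divides it; move -1 to the remainder.
  remainder -x_2^4 + x_2^2 - 1 ≠ 0; add g_5 = -x_2^4 + x_2^2 - 1 to the basis.

The other S-polynomials (S(f_2,g_3), S(f_2,g_4), S(g_3,g_4), S(f_1,g_5), S(f_2,g_5), S(g_3,g_5), S(g_4,g_5)) all reduce to 0 modulo the current basis, so we have a Gröbner basis.
Inter-reduce: drop elements whose leading term is divisible by another's, tail-reduce, and make monic.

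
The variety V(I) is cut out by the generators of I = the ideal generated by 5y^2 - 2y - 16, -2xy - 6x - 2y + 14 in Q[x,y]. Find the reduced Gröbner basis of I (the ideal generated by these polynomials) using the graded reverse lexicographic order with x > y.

f_1 = 5y^2 - 2y - 16, LT = y^2.
f_2 = -2xy - 6x - 2y + 14, LT = xy.

S(f_1,f_2): lcm = xy^2. S = -17/5xy - y^2 - 16/5x + 7y.
  leading term xy: subtract (17/10)·f_2 from -17/5xy - y^2 - 16/5x + 7y → -y^2 + 7x + 52/5y - 119/5
  leading term y^2: subtract (-1/5)·f_1 from -y^2 + 7x + 52/5y - 119/5 → 7x + 10y - 27
  leading term x: no divisor's leading term divides it; move 7x to the remainder.
  leading term y: no divisor's leading term divides it; move 10y to the remainder.
  leading term 1: no divisor's leading term divides it; move -27 to the remainder.
  remainder 7x + 10y - 27 ≠ 0; add g_3 = 7x + 10y - 27 to the basis.

The other S-polynomials (S(f_1,g_3), S(f_2,g_3)) all reduce to 0 modulo the current basis, so we have a Gröbner basis.
Inter-reduce: drop elements whose leading term is divisible by another's, tail-reduce, and make monic.

G = {y^2 - 2/5y - 16/5, x + 10/7y - 27/7}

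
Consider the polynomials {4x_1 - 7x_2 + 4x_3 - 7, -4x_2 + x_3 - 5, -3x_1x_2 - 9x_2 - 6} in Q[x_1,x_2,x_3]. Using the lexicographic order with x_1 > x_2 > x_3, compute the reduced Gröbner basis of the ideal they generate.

G = {x_1 + 9/16x_3 + 7/16, x_2 - 1/4x_3 + 5/4, x_3^2 - 86/9x_3 + 77/9}

f_1 = 4x_1 - 7x_2 + 4x_3 - 7, LT = x_1.
f_2 = -4x_2 + x_3 - 5, LT = x_2.
f_3 = -3x_1x_2 - 9x_2 - 6, LT = x_1x_2.

S(f_1,f_3): lcm = x_1x_2. S = -7/4x_2^2 + x_2x_3 - 19/4x_2 - 2.
  reduce S modulo (f_1, f_2, f_3):
  remainder 9/64x_3^2 - 43/32x_3 + 77/64 ≠ 0; add g_4 = 9/64x_3^2 - 43/32x_3 + 77/64 to the basis.

The other S-polynomials (S(f_1,f_2), S(f_2,f_3), S(f_1,g_4), S(f_2,g_4), S(f_3,g_4)) all reduce to 0 modulo the current basis, so we have a Gröbner basis.
Inter-reduce: drop elements whose leading term is divisible by another's, tail-reduce, and make monic.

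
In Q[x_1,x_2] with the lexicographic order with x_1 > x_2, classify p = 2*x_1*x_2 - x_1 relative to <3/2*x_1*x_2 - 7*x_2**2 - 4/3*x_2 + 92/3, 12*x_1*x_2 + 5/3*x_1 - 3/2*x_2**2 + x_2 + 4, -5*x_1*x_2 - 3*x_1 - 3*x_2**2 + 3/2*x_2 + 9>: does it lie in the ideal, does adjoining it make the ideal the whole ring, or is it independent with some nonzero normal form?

First compute the reduced Gröbner basis of I by Buchberger's algorithm.
f_1 = 3/2*x_1*x_2 - 7*x_2**2 - 4/3*x_2 + 92/3, LT = x_1*x_2.
f_2 = 12*x_1*x_2 + 5/3*x_1 - 3/2*x_2**2 + x_2 + 4, LT = x_1*x_2.
f_3 = -5*x_1*x_2 - 3*x_1 - 3*x_2**2 + 3/2*x_2 + 9, LT = x_1*x_2.

S(f_1,f_2): lcm = x_1*x_2. S = -5/36*x_1 - 109/24*x_2**2 - 35/36*x_2 + 181/9.
  leading term x_1: no divisor's leading term divides it; move -5/36*x_1 to the remainder.
  leading term x_2**2: no divisor's leading term divides it; move -109/24*x_2**2 to the remainder.
  leading term x_2: no divisor's leading term divides it; move -35/36*x_2 to the remainder.
  leading term 1: no divisor's leading term divides it; move 181/9 to the remainder.
  remainder -5/36*x_1 - 109/24*x_2**2 - 35/36*x_2 + 181/9 ≠ 0; add h_4 = -5/36*x_1 - 109/24*x_2**2 - 35/36*x_2 + 181/9 to the basis.

S(f_1,f_3): lcm = x_1*x_2. S = -3/5*x_1 - 79/15*x_2**2 - 53/90*x_2 + 1001/45.
  leading term x_1: subtract (108/25)·h_4 from -3/5*x_1 - 79/15*x_2**2 - 53/90*x_2 + 1001/45 → 2153/150*x_2**2 + 65/18*x_2 - 14543/225
  leading term x_2**2: no divisor's leading term divides it; move 2153/150*x_2**2 to the remainder.
  leading term x_2: no divisor's leading term divides it; move 65/18*x_2 to the remainder.
  leading term 1: no divisor's leading term divides it; move -14543/225 to the remainder.
  remainder 2153/150*x_2**2 + 65/18*x_2 - 14543/225 ≠ 0; add h_5 = 2153/150*x_2**2 + 65/18*x_2 - 14543/225 to the basis.

S(f_1,h_4): lcm = x_1*x_2. S = -327/10*x_2**3 - 35/3*x_2**2 + 6476/45*x_2 + 184/9.
  leading term x_2**3: subtract (-4905/2153*x_2)·h_5 from -327/10*x_2**3 - 35/3*x_2**2 + 6476/45*x_2 + 184/9 → -44435/12918*x_2**2 - 64771/19377*x_2 + 184/9
  leading term x_2**2: subtract (-1110875/4635409)·h_5 from -44435/12918*x_2**2 - 64771/19377*x_2 + 184/9 → -22966339/9270818*x_2 + 22966339/4635409
  leading term x_2: no divisor's leading term divides it; move -22966339/9270818*x_2 to the remainder.
  leading term 1: no divisor's leading term divides it; move 22966339/4635409 to the remainder.
  remainder -22966339/9270818*x_2 + 22966339/4635409 ≠ 0; add h_6 = -22966339/9270818*x_2 + 22966339/4635409 to the basis.

The other S-polynomials (S(f_2,f_3), S(f_2,h_4), S(f_3,h_4), S(f_1,h_5), S(f_2,h_5), S(f_3,h_5), S(h_4,h_5), S(f_1,h_6), S(f_2,h_6), S(f_3,h_6), S(h_4,h_6), S(h_5,h_6)) all reduce to 0 modulo the current basis, so we have a Gröbner basis.
Inter-reduce: drop elements whose leading term is divisible by another's, tail-reduce, and make monic.
Reduced Gröbner basis: {x_1, x_2 - 2}.
Label its elements g_1 = x_1, g_2 = x_2 - 2.

Reduce p = 2*x_1*x_2 - x_1 modulo G:
  leading term x_1*x_2: subtract (2*x_2)·g_1 from 2*x_1*x_2 - x_1 → -x_1
  leading term x_1: subtract (-1)·g_1 from -x_1 → 0
  normal form = 0.
Since the normal form is 0, p ∈ I.

2*x_1*x_2 - x_1 lies in I (it reduces to 0).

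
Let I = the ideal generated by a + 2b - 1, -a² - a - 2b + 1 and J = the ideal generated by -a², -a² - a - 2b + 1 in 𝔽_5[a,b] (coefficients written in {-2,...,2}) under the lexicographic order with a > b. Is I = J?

Two ideals are equal iff their reduced Gröbner bases coincide (the reduced basis is unique for a fixed ordering).
Buchberger on the first generating set:
f_1 = a + 2b - 1, LT = a.
f_2 = -a² - a - 2b + 1, LT = a².

S(f_1,f_2): lcm = a². S = 2ab - 2a - 2b + 1.
  leading term ab: subtract (2b)·f_1 from 2ab - 2a - 2b + 1 → -2a + b² + 1
  leading term a: subtract (-2)·f_1 from -2a + b² + 1 → b² - b - 1
  leading term b²: no divisor's leading term divides it; move b² to the remainder.
  leading term b: no divisor's leading term divides it; move -b to the remainder.
  leading term 1: no divisor's leading term divides it; move -1 to the remainder.
  remainder b² - b - 1 ≠ 0; add g_3 = b² - b - 1 to the basis.

S(f_1,g_3): leading monomials are coprime, so the S-polynomial reduces to 0 (Buchberger's first criterion).
S(f_2,g_3): leading monomials are coprime, so the S-polynomial reduces to 0 (Buchberger's first criterion).
Every S-polynomial of the final basis reduces to 0, so we have a Gröbner basis.
Inter-reduce: drop elements whose leading term is divisible by another's, tail-reduce, and make monic.
Reduced Gröbner basis: {a + 2b - 1, b² - b - 1}.

Buchberger on the second generating set:
h_1 = -a², LT = a².
h_2 = -a² - a - 2b + 1, LT = a².

S(h_1,h_2): lcm = a². S = -a - 2b + 1.
  leading term a: no divisor's leading term divides it; move -a to the remainder.
  leading term b: no divisor's leading term divides it; move -2b to the remainder.
  leading term 1: no divisor's leading term divides it; move 1 to the remainder.
  remainder -a - 2b + 1 ≠ 0; add k_3 = -a - 2b + 1 to the basis.

S(h_1,k_3): lcm = a². S = -2ab + a.
  leading term ab: subtract (2b)·k_3 from -2ab + a → a - b² - 2b
  leading term a: subtract (-1)·k_3 from a - b² - 2b → -b² + b + 1
  leading term b²: no divisor's leading term divides it; move -b² to the remainder.
  leading term b: no divisor's leading term divides it; move b to the remainder.
  leading term 1: no divisor's leading term divides it; move 1 to the remainder.
  remainder -b² + b + 1 ≠ 0; add k_4 = -b² + b + 1 to the basis.

S(h_2,k_3): lcm = a². S = -2ab + 2a + 2b - 1.
  leading term ab: subtract (2b)·k_3 from -2ab + 2a + 2b - 1 → 2a - b² - 1
  leading term a: subtract (-2)·k_3 from 2a - b² - 1 → -b² + b + 1
  leading term b²: subtract (1)·k_4 from -b² + b + 1 → 0
  remainder 0.

S(h_1,k_4): leading monomials are coprime, so the S-polynomial reduces to 0 (Buchberger's first criterion).
S(h_2,k_4): leading monomials are coprime, so the S-polynomial reduces to 0 (Buchberger's first criterion).
S(k_3,k_4): leading monomials are coprime, so the S-polynomial reduces to 0 (Buchberger's first criterion).
Every S-polynomial of the final basis reduces to 0, so we have a Gröbner basis.
Inter-reduce: drop elements whose leading term is divisible by another's, tail-reduce, and make monic.
Reduced Gröbner basis: {a + 2b - 1, b² - b - 1}.

These coincide, so the ideals are equal.

Yes, the ideals are equal.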